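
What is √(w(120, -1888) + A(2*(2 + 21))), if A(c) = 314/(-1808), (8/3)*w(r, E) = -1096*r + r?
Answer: I*√10067115082/452 ≈ 221.98*I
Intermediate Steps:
w(r, E) = -3285*r/8 (w(r, E) = 3*(-1096*r + r)/8 = 3*(-1095*r)/8 = -3285*r/8)
A(c) = -157/904 (A(c) = 314*(-1/1808) = -157/904)
√(w(120, -1888) + A(2*(2 + 21))) = √(-3285/8*120 - 157/904) = √(-49275 - 157/904) = √(-44544757/904) = I*√10067115082/452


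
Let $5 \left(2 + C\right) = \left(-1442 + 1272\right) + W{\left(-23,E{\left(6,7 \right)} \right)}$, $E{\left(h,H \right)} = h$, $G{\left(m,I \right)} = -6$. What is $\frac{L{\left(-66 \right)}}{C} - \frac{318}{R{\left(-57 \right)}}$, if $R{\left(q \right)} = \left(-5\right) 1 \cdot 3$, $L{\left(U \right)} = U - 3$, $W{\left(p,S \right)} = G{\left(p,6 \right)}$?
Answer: $\frac{7147}{310} \approx 23.055$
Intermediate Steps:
$W{\left(p,S \right)} = -6$
$L{\left(U \right)} = -3 + U$
$R{\left(q \right)} = -15$ ($R{\left(q \right)} = \left(-5\right) 3 = -15$)
$C = - \frac{186}{5}$ ($C = -2 + \frac{\left(-1442 + 1272\right) - 6}{5} = -2 + \frac{-170 - 6}{5} = -2 + \frac{1}{5} \left(-176\right) = -2 - \frac{176}{5} = - \frac{186}{5} \approx -37.2$)
$\frac{L{\left(-66 \right)}}{C} - \frac{318}{R{\left(-57 \right)}} = \frac{-3 - 66}{- \frac{186}{5}} - \frac{318}{-15} = \left(-69\right) \left(- \frac{5}{186}\right) - - \frac{106}{5} = \frac{115}{62} + \frac{106}{5} = \frac{7147}{310}$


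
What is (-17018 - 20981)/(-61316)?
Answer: 37999/61316 ≈ 0.61972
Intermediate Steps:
(-17018 - 20981)/(-61316) = -37999*(-1/61316) = 37999/61316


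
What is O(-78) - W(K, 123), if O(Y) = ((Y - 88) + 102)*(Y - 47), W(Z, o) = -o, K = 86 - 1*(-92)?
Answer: 8123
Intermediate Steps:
K = 178 (K = 86 + 92 = 178)
O(Y) = (-47 + Y)*(14 + Y) (O(Y) = ((-88 + Y) + 102)*(-47 + Y) = (14 + Y)*(-47 + Y) = (-47 + Y)*(14 + Y))
O(-78) - W(K, 123) = (-658 + (-78)² - 33*(-78)) - (-1)*123 = (-658 + 6084 + 2574) - 1*(-123) = 8000 + 123 = 8123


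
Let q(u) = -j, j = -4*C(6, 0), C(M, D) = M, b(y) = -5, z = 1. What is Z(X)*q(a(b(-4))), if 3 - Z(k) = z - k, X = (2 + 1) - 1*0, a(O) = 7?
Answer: 120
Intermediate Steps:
X = 3 (X = 3 + 0 = 3)
Z(k) = 2 + k (Z(k) = 3 - (1 - k) = 3 + (-1 + k) = 2 + k)
j = -24 (j = -4*6 = -24)
q(u) = 24 (q(u) = -1*(-24) = 24)
Z(X)*q(a(b(-4))) = (2 + 3)*24 = 5*24 = 120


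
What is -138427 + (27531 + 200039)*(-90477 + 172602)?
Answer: 18689047823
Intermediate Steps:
-138427 + (27531 + 200039)*(-90477 + 172602) = -138427 + 227570*82125 = -138427 + 18689186250 = 18689047823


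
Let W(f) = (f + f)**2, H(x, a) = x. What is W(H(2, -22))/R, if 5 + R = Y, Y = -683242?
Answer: -16/683247 ≈ -2.3418e-5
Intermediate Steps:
R = -683247 (R = -5 - 683242 = -683247)
W(f) = 4*f**2 (W(f) = (2*f)**2 = 4*f**2)
W(H(2, -22))/R = (4*2**2)/(-683247) = (4*4)*(-1/683247) = 16*(-1/683247) = -16/683247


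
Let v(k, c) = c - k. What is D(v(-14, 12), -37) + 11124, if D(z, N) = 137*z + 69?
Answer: 14755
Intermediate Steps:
D(z, N) = 69 + 137*z
D(v(-14, 12), -37) + 11124 = (69 + 137*(12 - 1*(-14))) + 11124 = (69 + 137*(12 + 14)) + 11124 = (69 + 137*26) + 11124 = (69 + 3562) + 11124 = 3631 + 11124 = 14755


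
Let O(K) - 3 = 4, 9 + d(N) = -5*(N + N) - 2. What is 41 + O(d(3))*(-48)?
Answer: -295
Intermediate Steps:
d(N) = -11 - 10*N (d(N) = -9 + (-5*(N + N) - 2) = -9 + (-10*N - 2) = -9 + (-2 - 10*N) = -11 - 10*N)
O(K) = 7 (O(K) = 3 + 4 = 7)
41 + O(d(3))*(-48) = 41 + 7*(-48) = 41 - 336 = -295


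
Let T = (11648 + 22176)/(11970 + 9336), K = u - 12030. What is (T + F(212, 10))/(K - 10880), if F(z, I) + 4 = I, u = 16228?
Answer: -40415/35591673 ≈ -0.0011355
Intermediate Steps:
F(z, I) = -4 + I
K = 4198 (K = 16228 - 12030 = 4198)
T = 16912/10653 (T = 33824/21306 = 33824*(1/21306) = 16912/10653 ≈ 1.5875)
(T + F(212, 10))/(K - 10880) = (16912/10653 + (-4 + 10))/(4198 - 10880) = (16912/10653 + 6)/(-6682) = (80830/10653)*(-1/6682) = -40415/35591673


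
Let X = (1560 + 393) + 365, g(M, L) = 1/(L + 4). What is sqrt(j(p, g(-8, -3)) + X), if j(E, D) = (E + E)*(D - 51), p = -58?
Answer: 3*sqrt(902) ≈ 90.100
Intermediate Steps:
g(M, L) = 1/(4 + L)
j(E, D) = 2*E*(-51 + D) (j(E, D) = (2*E)*(-51 + D) = 2*E*(-51 + D))
X = 2318 (X = 1953 + 365 = 2318)
sqrt(j(p, g(-8, -3)) + X) = sqrt(2*(-58)*(-51 + 1/(4 - 3)) + 2318) = sqrt(2*(-58)*(-51 + 1/1) + 2318) = sqrt(2*(-58)*(-51 + 1) + 2318) = sqrt(2*(-58)*(-50) + 2318) = sqrt(5800 + 2318) = sqrt(8118) = 3*sqrt(902)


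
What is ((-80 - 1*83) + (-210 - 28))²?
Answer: 160801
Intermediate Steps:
((-80 - 1*83) + (-210 - 28))² = ((-80 - 83) - 238)² = (-163 - 238)² = (-401)² = 160801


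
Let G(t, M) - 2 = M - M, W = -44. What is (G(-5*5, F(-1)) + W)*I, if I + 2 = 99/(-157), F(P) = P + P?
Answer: 17346/157 ≈ 110.48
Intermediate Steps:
F(P) = 2*P
G(t, M) = 2 (G(t, M) = 2 + (M - M) = 2 + 0 = 2)
I = -413/157 (I = -2 + 99/(-157) = -2 + 99*(-1/157) = -2 - 99/157 = -413/157 ≈ -2.6306)
(G(-5*5, F(-1)) + W)*I = (2 - 44)*(-413/157) = -42*(-413/157) = 17346/157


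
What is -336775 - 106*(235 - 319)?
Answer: -327871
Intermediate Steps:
-336775 - 106*(235 - 319) = -336775 - 106*(-84) = -336775 + 8904 = -327871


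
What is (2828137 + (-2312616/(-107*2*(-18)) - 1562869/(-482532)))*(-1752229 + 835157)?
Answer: -11156830182381204724/4302577 ≈ -2.5931e+12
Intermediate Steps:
(2828137 + (-2312616/(-107*2*(-18)) - 1562869/(-482532)))*(-1752229 + 835157) = (2828137 + (-2312616/((-214*(-18))) - 1562869*(-1/482532)))*(-917072) = (2828137 + (-2312616/3852 + 1562869/482532))*(-917072) = (2828137 + (-2312616*1/3852 + 1562869/482532))*(-917072) = (2828137 + (-192718/321 + 1562869/482532))*(-917072) = (2828137 - 10276769003/17210308)*(-917072) = (48662832067193/17210308)*(-917072) = -11156830182381204724/4302577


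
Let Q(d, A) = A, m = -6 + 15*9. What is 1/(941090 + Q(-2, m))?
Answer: 1/941219 ≈ 1.0625e-6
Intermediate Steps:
m = 129 (m = -6 + 135 = 129)
1/(941090 + Q(-2, m)) = 1/(941090 + 129) = 1/941219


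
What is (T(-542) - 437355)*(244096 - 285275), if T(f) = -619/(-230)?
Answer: 4142238065549/230 ≈ 1.8010e+10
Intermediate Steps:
T(f) = 619/230 (T(f) = -619*(-1/230) = 619/230)
(T(-542) - 437355)*(244096 - 285275) = (619/230 - 437355)*(244096 - 285275) = -100591031/230*(-41179) = 4142238065549/230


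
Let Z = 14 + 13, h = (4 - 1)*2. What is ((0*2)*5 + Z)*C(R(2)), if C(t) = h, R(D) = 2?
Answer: 162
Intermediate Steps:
h = 6 (h = 3*2 = 6)
C(t) = 6
Z = 27
((0*2)*5 + Z)*C(R(2)) = ((0*2)*5 + 27)*6 = (0*5 + 27)*6 = (0 + 27)*6 = 27*6 = 162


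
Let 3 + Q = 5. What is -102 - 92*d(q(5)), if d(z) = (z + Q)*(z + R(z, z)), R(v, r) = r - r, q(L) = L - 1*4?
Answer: -378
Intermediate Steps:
q(L) = -4 + L (q(L) = L - 4 = -4 + L)
R(v, r) = 0
Q = 2 (Q = -3 + 5 = 2)
d(z) = z*(2 + z) (d(z) = (z + 2)*(z + 0) = (2 + z)*z = z*(2 + z))
-102 - 92*d(q(5)) = -102 - 92*(-4 + 5)*(2 + (-4 + 5)) = -102 - 92*(2 + 1) = -102 - 92*3 = -102 - 276 = -378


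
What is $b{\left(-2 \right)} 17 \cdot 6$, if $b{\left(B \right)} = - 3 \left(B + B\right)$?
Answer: $1224$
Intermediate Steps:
$b{\left(B \right)} = - 6 B$ ($b{\left(B \right)} = - 3 \cdot 2 B = - 6 B$)
$b{\left(-2 \right)} 17 \cdot 6 = \left(-6\right) \left(-2\right) 17 \cdot 6 = 12 \cdot 17 \cdot 6 = 204 \cdot 6 = 1224$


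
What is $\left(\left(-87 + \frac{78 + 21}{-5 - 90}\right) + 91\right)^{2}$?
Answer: $\frac{78961}{9025} \approx 8.7491$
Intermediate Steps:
$\left(\left(-87 + \frac{78 + 21}{-5 - 90}\right) + 91\right)^{2} = \left(\left(-87 + \frac{99}{-95}\right) + 91\right)^{2} = \left(\left(-87 + 99 \left(- \frac{1}{95}\right)\right) + 91\right)^{2} = \left(\left(-87 - \frac{99}{95}\right) + 91\right)^{2} = \left(- \frac{8364}{95} + 91\right)^{2} = \left(\frac{281}{95}\right)^{2} = \frac{78961}{9025}$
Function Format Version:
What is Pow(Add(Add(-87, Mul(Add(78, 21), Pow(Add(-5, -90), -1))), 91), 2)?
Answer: Rational(78961, 9025) ≈ 8.7491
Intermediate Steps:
Pow(Add(Add(-87, Mul(Add(78, 21), Pow(Add(-5, -90), -1))), 91), 2) = Pow(Add(Add(-87, Mul(99, Pow(-95, -1))), 91), 2) = Pow(Add(Add(-87, Mul(99, Rational(-1, 95))), 91), 2) = Pow(Add(Add(-87, Rational(-99, 95)), 91), 2) = Pow(Add(Rational(-8364, 95), 91), 2) = Pow(Rational(281, 95), 2) = Rational(78961, 9025)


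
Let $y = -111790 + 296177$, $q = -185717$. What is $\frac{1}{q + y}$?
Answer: $- \frac{1}{1330} \approx -0.00075188$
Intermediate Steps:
$y = 184387$
$\frac{1}{q + y} = \frac{1}{-185717 + 184387} = \frac{1}{-1330} = - \frac{1}{1330}$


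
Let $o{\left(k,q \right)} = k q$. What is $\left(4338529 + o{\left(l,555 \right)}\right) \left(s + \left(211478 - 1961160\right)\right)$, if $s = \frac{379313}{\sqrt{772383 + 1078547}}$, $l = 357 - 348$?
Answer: $-7599785759368 + \frac{823777559506 \sqrt{1850930}}{925465} \approx -7.5986 \cdot 10^{12}$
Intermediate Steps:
$l = 9$ ($l = 357 - 348 = 9$)
$s = \frac{379313 \sqrt{1850930}}{1850930}$ ($s = \frac{379313}{\sqrt{1850930}} = 379313 \frac{\sqrt{1850930}}{1850930} = \frac{379313 \sqrt{1850930}}{1850930} \approx 278.81$)
$\left(4338529 + o{\left(l,555 \right)}\right) \left(s + \left(211478 - 1961160\right)\right) = \left(4338529 + 9 \cdot 555\right) \left(\frac{379313 \sqrt{1850930}}{1850930} + \left(211478 - 1961160\right)\right) = \left(4338529 + 4995\right) \left(\frac{379313 \sqrt{1850930}}{1850930} - 1749682\right) = 4343524 \left(-1749682 + \frac{379313 \sqrt{1850930}}{1850930}\right) = -7599785759368 + \frac{823777559506 \sqrt{1850930}}{925465}$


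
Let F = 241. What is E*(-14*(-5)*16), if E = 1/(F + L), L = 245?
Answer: 560/243 ≈ 2.3045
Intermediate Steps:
E = 1/486 (E = 1/(241 + 245) = 1/486 ≈ 0.0020576)
E*(-14*(-5)*16) = (-14*(-5)*16)/486 = (70*16)/486 = (1/486)*1120 = 560/243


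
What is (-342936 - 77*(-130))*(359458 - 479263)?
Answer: 39886199430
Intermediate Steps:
(-342936 - 77*(-130))*(359458 - 479263) = (-342936 + 10010)*(-119805) = -332926*(-119805) = 39886199430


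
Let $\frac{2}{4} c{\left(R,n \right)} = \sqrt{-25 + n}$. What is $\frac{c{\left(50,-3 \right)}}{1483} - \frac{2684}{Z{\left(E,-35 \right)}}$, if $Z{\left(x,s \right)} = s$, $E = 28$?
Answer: $\frac{2684}{35} + \frac{4 i \sqrt{7}}{1483} \approx 76.686 + 0.0071362 i$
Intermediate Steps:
$c{\left(R,n \right)} = 2 \sqrt{-25 + n}$
$\frac{c{\left(50,-3 \right)}}{1483} - \frac{2684}{Z{\left(E,-35 \right)}} = \frac{2 \sqrt{-25 - 3}}{1483} - \frac{2684}{-35} = 2 \sqrt{-28} \cdot \frac{1}{1483} - - \frac{2684}{35} = 2 \cdot 2 i \sqrt{7} \cdot \frac{1}{1483} + \frac{2684}{35} = 4 i \sqrt{7} \cdot \frac{1}{1483} + \frac{2684}{35} = \frac{4 i \sqrt{7}}{1483} + \frac{2684}{35} = \frac{2684}{35} + \frac{4 i \sqrt{7}}{1483}$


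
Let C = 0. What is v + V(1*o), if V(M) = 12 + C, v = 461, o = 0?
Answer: 473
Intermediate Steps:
V(M) = 12 (V(M) = 12 + 0 = 12)
v + V(1*o) = 461 + 12 = 473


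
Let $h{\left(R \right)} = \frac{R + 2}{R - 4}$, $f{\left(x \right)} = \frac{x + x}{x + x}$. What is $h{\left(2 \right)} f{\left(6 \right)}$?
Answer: $-2$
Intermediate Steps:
$f{\left(x \right)} = 1$ ($f{\left(x \right)} = \frac{2 x}{2 x} = 2 x \frac{1}{2 x} = 1$)
$h{\left(R \right)} = \frac{2 + R}{-4 + R}$
$h{\left(2 \right)} f{\left(6 \right)} = \frac{2 + 2}{-4 + 2} \cdot 1 = \frac{1}{-2} \cdot 4 \cdot 1 = \left(- \frac{1}{2}\right) 4 \cdot 1 = \left(-2\right) 1 = -2$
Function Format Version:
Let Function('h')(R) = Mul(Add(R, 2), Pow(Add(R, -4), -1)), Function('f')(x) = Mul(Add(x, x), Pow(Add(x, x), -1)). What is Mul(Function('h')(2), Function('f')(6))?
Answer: -2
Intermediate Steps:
Function('f')(x) = 1 (Function('f')(x) = Mul(Mul(2, x), Pow(Mul(2, x), -1)) = Mul(Mul(2, x), Mul(Rational(1, 2), Pow(x, -1))) = 1)
Function('h')(R) = Mul(Pow(Add(-4, R), -1), Add(2, R)) (Function('h')(R) = Mul(Add(2, R), Pow(Add(-4, R), -1)) = Mul(Pow(Add(-4, R), -1), Add(2, R)))
Mul(Function('h')(2), Function('f')(6)) = Mul(Mul(Pow(Add(-4, 2), -1), Add(2, 2)), 1) = Mul(Mul(Pow(-2, -1), 4), 1) = Mul(Mul(Rational(-1, 2), 4), 1) = Mul(-2, 1) = -2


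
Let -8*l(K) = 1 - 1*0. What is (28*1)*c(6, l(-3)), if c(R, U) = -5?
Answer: -140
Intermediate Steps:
l(K) = -⅛ (l(K) = -(1 - 1*0)/8 = -(1 + 0)/8 = -⅛*1 = -⅛)
(28*1)*c(6, l(-3)) = (28*1)*(-5) = 28*(-5) = -140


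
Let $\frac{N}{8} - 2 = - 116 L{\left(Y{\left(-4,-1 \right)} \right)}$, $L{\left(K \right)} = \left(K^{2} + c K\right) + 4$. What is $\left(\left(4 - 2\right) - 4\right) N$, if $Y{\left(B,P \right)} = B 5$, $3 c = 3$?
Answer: $712672$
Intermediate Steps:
$c = 1$ ($c = \frac{1}{3} \cdot 3 = 1$)
$Y{\left(B,P \right)} = 5 B$
$L{\left(K \right)} = 4 + K + K^{2}$ ($L{\left(K \right)} = \left(K^{2} + 1 K\right) + 4 = \left(K^{2} + K\right) + 4 = \left(K + K^{2}\right) + 4 = 4 + K + K^{2}$)
$N = -356336$ ($N = 16 + 8 \left(- 116 \left(4 + 5 \left(-4\right) + \left(5 \left(-4\right)\right)^{2}\right)\right) = 16 + 8 \left(- 116 \left(4 - 20 + \left(-20\right)^{2}\right)\right) = 16 + 8 \left(- 116 \left(4 - 20 + 400\right)\right) = 16 + 8 \left(\left(-116\right) 384\right) = 16 + 8 \left(-44544\right) = 16 - 356352 = -356336$)
$\left(\left(4 - 2\right) - 4\right) N = \left(\left(4 - 2\right) - 4\right) \left(-356336\right) = \left(2 - 4\right) \left(-356336\right) = \left(-2\right) \left(-356336\right) = 712672$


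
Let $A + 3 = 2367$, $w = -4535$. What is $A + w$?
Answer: $-2171$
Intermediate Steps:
$A = 2364$ ($A = -3 + 2367 = 2364$)
$A + w = 2364 - 4535 = -2171$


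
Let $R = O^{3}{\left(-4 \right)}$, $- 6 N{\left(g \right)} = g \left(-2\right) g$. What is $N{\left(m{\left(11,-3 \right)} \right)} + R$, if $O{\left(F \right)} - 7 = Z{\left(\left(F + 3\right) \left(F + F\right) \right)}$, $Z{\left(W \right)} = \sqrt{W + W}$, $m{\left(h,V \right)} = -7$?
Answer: $\frac{4042}{3} \approx 1347.3$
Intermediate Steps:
$Z{\left(W \right)} = \sqrt{2} \sqrt{W}$ ($Z{\left(W \right)} = \sqrt{2 W} = \sqrt{2} \sqrt{W}$)
$O{\left(F \right)} = 7 + 2 \sqrt{F \left(3 + F\right)}$ ($O{\left(F \right)} = 7 + \sqrt{2} \sqrt{\left(F + 3\right) \left(F + F\right)} = 7 + \sqrt{2} \sqrt{\left(3 + F\right) 2 F} = 7 + \sqrt{2} \sqrt{2 F \left(3 + F\right)} = 7 + \sqrt{2} \sqrt{2} \sqrt{F \left(3 + F\right)} = 7 + 2 \sqrt{F \left(3 + F\right)}$)
$N{\left(g \right)} = \frac{g^{2}}{3}$ ($N{\left(g \right)} = - \frac{g \left(-2\right) g}{6} = - \frac{- 2 g g}{6} = - \frac{\left(-2\right) g^{2}}{6} = \frac{g^{2}}{3}$)
$R = 1331$ ($R = \left(7 + 2 \sqrt{- 4 \left(3 - 4\right)}\right)^{3} = \left(7 + 2 \sqrt{\left(-4\right) \left(-1\right)}\right)^{3} = \left(7 + 2 \sqrt{4}\right)^{3} = \left(7 + 2 \cdot 2\right)^{3} = \left(7 + 4\right)^{3} = 11^{3} = 1331$)
$N{\left(m{\left(11,-3 \right)} \right)} + R = \frac{\left(-7\right)^{2}}{3} + 1331 = \frac{1}{3} \cdot 49 + 1331 = \frac{49}{3} + 1331 = \frac{4042}{3}$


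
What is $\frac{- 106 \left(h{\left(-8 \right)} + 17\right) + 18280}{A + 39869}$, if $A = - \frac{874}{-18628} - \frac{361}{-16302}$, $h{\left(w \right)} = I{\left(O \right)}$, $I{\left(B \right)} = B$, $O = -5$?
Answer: $\frac{33979483824}{79652539235} \approx 0.4266$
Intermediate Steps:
$h{\left(w \right)} = -5$
$A = \frac{137978}{1997853}$ ($A = \left(-874\right) \left(- \frac{1}{18628}\right) - - \frac{19}{858} = \frac{437}{9314} + \frac{19}{858} = \frac{137978}{1997853} \approx 0.069063$)
$\frac{- 106 \left(h{\left(-8 \right)} + 17\right) + 18280}{A + 39869} = \frac{- 106 \left(-5 + 17\right) + 18280}{\frac{137978}{1997853} + 39869} = \frac{\left(-106\right) 12 + 18280}{\frac{79652539235}{1997853}} = \left(-1272 + 18280\right) \frac{1997853}{79652539235} = 17008 \cdot \frac{1997853}{79652539235} = \frac{33979483824}{79652539235}$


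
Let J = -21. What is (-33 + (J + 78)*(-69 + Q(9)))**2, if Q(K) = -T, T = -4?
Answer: 13972644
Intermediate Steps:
Q(K) = 4 (Q(K) = -1*(-4) = 4)
(-33 + (J + 78)*(-69 + Q(9)))**2 = (-33 + (-21 + 78)*(-69 + 4))**2 = (-33 + 57*(-65))**2 = (-33 - 3705)**2 = (-3738)**2 = 13972644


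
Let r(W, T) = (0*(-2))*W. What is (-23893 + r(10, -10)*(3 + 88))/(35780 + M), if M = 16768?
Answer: -23893/52548 ≈ -0.45469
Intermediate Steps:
r(W, T) = 0 (r(W, T) = 0*W = 0)
(-23893 + r(10, -10)*(3 + 88))/(35780 + M) = (-23893 + 0*(3 + 88))/(35780 + 16768) = (-23893 + 0*91)/52548 = (-23893 + 0)*(1/52548) = -23893*1/52548 = -23893/52548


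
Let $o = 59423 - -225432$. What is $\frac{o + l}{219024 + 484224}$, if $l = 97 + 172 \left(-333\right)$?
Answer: $\frac{18973}{58604} \approx 0.32375$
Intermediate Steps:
$l = -57179$ ($l = 97 - 57276 = -57179$)
$o = 284855$ ($o = 59423 + 225432 = 284855$)
$\frac{o + l}{219024 + 484224} = \frac{284855 - 57179}{219024 + 484224} = \frac{227676}{703248} = 227676 \cdot \frac{1}{703248} = \frac{18973}{58604}$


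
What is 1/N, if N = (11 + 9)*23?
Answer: 1/460 ≈ 0.0021739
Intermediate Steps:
N = 460 (N = 20*23 = 460)
1/N = 1/460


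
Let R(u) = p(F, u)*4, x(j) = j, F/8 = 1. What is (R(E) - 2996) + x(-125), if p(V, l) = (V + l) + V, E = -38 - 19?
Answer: -3285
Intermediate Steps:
F = 8 (F = 8*1 = 8)
E = -57
p(V, l) = l + 2*V
R(u) = 64 + 4*u (R(u) = (u + 2*8)*4 = (u + 16)*4 = (16 + u)*4 = 64 + 4*u)
(R(E) - 2996) + x(-125) = ((64 + 4*(-57)) - 2996) - 125 = ((64 - 228) - 2996) - 125 = (-164 - 2996) - 125 = -3160 - 125 = -3285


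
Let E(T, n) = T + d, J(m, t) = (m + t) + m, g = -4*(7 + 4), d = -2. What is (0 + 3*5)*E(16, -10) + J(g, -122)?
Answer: 0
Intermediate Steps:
g = -44 (g = -4*11 = -44)
J(m, t) = t + 2*m
E(T, n) = -2 + T (E(T, n) = T - 2 = -2 + T)
(0 + 3*5)*E(16, -10) + J(g, -122) = (0 + 3*5)*(-2 + 16) + (-122 + 2*(-44)) = (0 + 15)*14 + (-122 - 88) = 15*14 - 210 = 210 - 210 = 0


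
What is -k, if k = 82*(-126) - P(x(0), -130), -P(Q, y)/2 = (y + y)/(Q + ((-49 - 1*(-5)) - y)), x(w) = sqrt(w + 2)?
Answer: 38219764/3697 - 260*sqrt(2)/3697 ≈ 10338.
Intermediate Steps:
x(w) = sqrt(2 + w)
P(Q, y) = -4*y/(-44 + Q - y) (P(Q, y) = -2*(y + y)/(Q + ((-49 - 1*(-5)) - y)) = -2*2*y/(Q + ((-49 + 5) - y)) = -2*2*y/(Q + (-44 - y)) = -2*2*y/(-44 + Q - y) = -4*y/(-44 + Q - y))
k = -10332 + 520/(-86 - sqrt(2)) (k = 82*(-126) - 4*(-130)/(44 - 130 - sqrt(2 + 0)) = -10332 - 4*(-130)/(44 - 130 - sqrt(2)) = -10332 - 4*(-130)/(-86 - sqrt(2)) = -10332 - (-520)/(-86 - sqrt(2)) = -10332 + 520/(-86 - sqrt(2)) ≈ -10338.)
-k = -(-38219764/3697 + 260*sqrt(2)/3697) = 38219764/3697 - 260*sqrt(2)/3697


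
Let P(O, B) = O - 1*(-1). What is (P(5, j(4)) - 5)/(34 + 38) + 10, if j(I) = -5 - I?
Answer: 721/72 ≈ 10.014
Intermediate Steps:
P(O, B) = 1 + O (P(O, B) = O + 1 = 1 + O)
(P(5, j(4)) - 5)/(34 + 38) + 10 = ((1 + 5) - 5)/(34 + 38) + 10 = (6 - 5)/72 + 10 = 1*(1/72) + 10 = 1/72 + 10 = 721/72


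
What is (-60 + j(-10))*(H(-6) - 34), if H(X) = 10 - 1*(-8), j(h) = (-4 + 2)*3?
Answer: 1056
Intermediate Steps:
j(h) = -6 (j(h) = -2*3 = -6)
H(X) = 18 (H(X) = 10 + 8 = 18)
(-60 + j(-10))*(H(-6) - 34) = (-60 - 6)*(18 - 34) = -66*(-16) = 1056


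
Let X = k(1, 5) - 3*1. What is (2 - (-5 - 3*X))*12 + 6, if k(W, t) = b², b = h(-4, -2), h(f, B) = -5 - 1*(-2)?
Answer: 306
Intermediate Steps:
h(f, B) = -3 (h(f, B) = -5 + 2 = -3)
b = -3
k(W, t) = 9 (k(W, t) = (-3)² = 9)
X = 6 (X = 9 - 3*1 = 9 - 3 = 6)
(2 - (-5 - 3*X))*12 + 6 = (2 - (-5 - 3*6))*12 + 6 = (2 - (-5 - 18))*12 + 6 = (2 - 1*(-23))*12 + 6 = (2 + 23)*12 + 6 = 25*12 + 6 = 300 + 6 = 306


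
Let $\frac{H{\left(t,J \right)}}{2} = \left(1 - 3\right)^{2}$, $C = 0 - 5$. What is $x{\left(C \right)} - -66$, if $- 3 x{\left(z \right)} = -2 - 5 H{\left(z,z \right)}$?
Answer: $80$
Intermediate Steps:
$C = -5$ ($C = 0 - 5 = -5$)
$H{\left(t,J \right)} = 8$ ($H{\left(t,J \right)} = 2 \left(1 - 3\right)^{2} = 2 \left(-2\right)^{2} = 2 \cdot 4 = 8$)
$x{\left(z \right)} = 14$ ($x{\left(z \right)} = - \frac{-2 - 40}{3} = \left(- \frac{1}{3}\right) \left(-42\right) = 14$)
$x{\left(C \right)} - -66 = 14 - -66 = 14 + 66 = 80$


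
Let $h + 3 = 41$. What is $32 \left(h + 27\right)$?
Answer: $2080$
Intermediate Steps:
$h = 38$ ($h = -3 + 41 = 38$)
$32 \left(h + 27\right) = 32 \left(38 + 27\right) = 32 \cdot 65 = 2080$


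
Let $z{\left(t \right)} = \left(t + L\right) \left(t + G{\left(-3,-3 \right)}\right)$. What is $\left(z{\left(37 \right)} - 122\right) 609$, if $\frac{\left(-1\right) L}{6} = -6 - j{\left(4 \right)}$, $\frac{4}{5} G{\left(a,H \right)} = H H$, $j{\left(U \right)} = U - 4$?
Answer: $\frac{8283009}{4} \approx 2.0708 \cdot 10^{6}$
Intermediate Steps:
$j{\left(U \right)} = -4 + U$
$G{\left(a,H \right)} = \frac{5 H^{2}}{4}$ ($G{\left(a,H \right)} = \frac{5 H H}{4} = \frac{5 H^{2}}{4}$)
$L = 36$ ($L = - 6 \left(-6 - \left(-4 + 4\right)\right) = - 6 \left(-6 - 0\right) = - 6 \left(-6 + 0\right) = \left(-6\right) \left(-6\right) = 36$)
$z{\left(t \right)} = \left(36 + t\right) \left(\frac{45}{4} + t\right)$ ($z{\left(t \right)} = \left(t + 36\right) \left(t + \frac{5 \left(-3\right)^{2}}{4}\right) = \left(36 + t\right) \left(t + \frac{5}{4} \cdot 9\right) = \left(36 + t\right) \left(t + \frac{45}{4}\right) = \left(36 + t\right) \left(\frac{45}{4} + t\right)$)
$\left(z{\left(37 \right)} - 122\right) 609 = \left(\left(405 + 37^{2} + \frac{189}{4} \cdot 37\right) - 122\right) 609 = \left(\left(405 + 1369 + \frac{6993}{4}\right) - 122\right) 609 = \left(\frac{14089}{4} - 122\right) 609 = \frac{13601}{4} \cdot 609 = \frac{8283009}{4}$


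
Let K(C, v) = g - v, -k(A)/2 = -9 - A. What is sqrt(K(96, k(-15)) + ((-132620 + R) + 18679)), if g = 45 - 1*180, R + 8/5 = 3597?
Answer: I*sqrt(2761715)/5 ≈ 332.37*I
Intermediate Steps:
R = 17977/5 (R = -8/5 + 3597 = 17977/5 ≈ 3595.4)
k(A) = 18 + 2*A (k(A) = -2*(-9 - A) = 18 + 2*A)
g = -135 (g = 45 - 180 = -135)
K(C, v) = -135 - v
sqrt(K(96, k(-15)) + ((-132620 + R) + 18679)) = sqrt((-135 - (18 + 2*(-15))) + ((-132620 + 17977/5) + 18679)) = sqrt((-135 - (18 - 30)) + (-645123/5 + 18679)) = sqrt((-135 - 1*(-12)) - 551728/5) = sqrt((-135 + 12) - 551728/5) = sqrt(-123 - 551728/5) = sqrt(-552343/5) = I*sqrt(2761715)/5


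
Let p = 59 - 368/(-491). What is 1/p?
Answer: 491/29337 ≈ 0.016737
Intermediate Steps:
p = 29337/491 (p = 59 - 368*(-1/491) = 59 + 368/491 = 29337/491 ≈ 59.750)
1/p = 1/(29337/491) = 491/29337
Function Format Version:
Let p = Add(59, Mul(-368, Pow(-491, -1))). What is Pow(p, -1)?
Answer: Rational(491, 29337) ≈ 0.016737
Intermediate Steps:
p = Rational(29337, 491) (p = Add(59, Mul(-368, Rational(-1, 491))) = Add(59, Rational(368, 491)) = Rational(29337, 491) ≈ 59.750)
Pow(p, -1) = Pow(Rational(29337, 491), -1) = Rational(491, 29337)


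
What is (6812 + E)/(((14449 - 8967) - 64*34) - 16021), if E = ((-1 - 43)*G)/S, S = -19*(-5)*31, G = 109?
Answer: -20056544/37445675 ≈ -0.53562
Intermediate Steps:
S = 2945 (S = 95*31 = 2945)
E = -4796/2945 (E = ((-1 - 43)*109)/2945 = -44*109*(1/2945) = -4796*1/2945 = -4796/2945 ≈ -1.6285)
(6812 + E)/(((14449 - 8967) - 64*34) - 16021) = (6812 - 4796/2945)/(((14449 - 8967) - 64*34) - 16021) = 20056544/(2945*((5482 - 2176) - 16021)) = 20056544/(2945*(3306 - 16021)) = (20056544/2945)/(-12715) = (20056544/2945)*(-1/12715) = -20056544/37445675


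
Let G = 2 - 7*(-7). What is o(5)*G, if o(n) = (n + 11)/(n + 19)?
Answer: 34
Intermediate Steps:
G = 51 (G = 2 + 49 = 51)
o(n) = (11 + n)/(19 + n)
o(5)*G = ((11 + 5)/(19 + 5))*51 = (16/24)*51 = ((1/24)*16)*51 = (2/3)*51 = 34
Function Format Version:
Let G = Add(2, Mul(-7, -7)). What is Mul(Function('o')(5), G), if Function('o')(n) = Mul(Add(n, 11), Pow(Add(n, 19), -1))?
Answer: 34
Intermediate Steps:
G = 51 (G = Add(2, 49) = 51)
Function('o')(n) = Mul(Pow(Add(19, n), -1), Add(11, n)) (Function('o')(n) = Mul(Add(11, n), Pow(Add(19, n), -1)) = Mul(Pow(Add(19, n), -1), Add(11, n)))
Mul(Function('o')(5), G) = Mul(Mul(Pow(Add(19, 5), -1), Add(11, 5)), 51) = Mul(Mul(Pow(24, -1), 16), 51) = Mul(Mul(Rational(1, 24), 16), 51) = Mul(Rational(2, 3), 51) = 34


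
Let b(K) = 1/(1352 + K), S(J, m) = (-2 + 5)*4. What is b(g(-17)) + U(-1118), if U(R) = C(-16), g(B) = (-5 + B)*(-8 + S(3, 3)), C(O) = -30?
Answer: -37919/1264 ≈ -29.999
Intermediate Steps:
S(J, m) = 12 (S(J, m) = 3*4 = 12)
g(B) = -20 + 4*B (g(B) = (-5 + B)*(-8 + 12) = (-5 + B)*4 = -20 + 4*B)
U(R) = -30
b(g(-17)) + U(-1118) = 1/(1352 + (-20 + 4*(-17))) - 30 = 1/(1352 + (-20 - 68)) - 30 = 1/(1352 - 88) - 30 = 1/1264 - 30 = -37919/1264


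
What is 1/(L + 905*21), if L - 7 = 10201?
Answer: 1/29213 ≈ 3.4231e-5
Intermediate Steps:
L = 10208 (L = 7 + 10201 = 10208)
1/(L + 905*21) = 1/(10208 + 905*21) = 1/(10208 + 19005) = 1/29213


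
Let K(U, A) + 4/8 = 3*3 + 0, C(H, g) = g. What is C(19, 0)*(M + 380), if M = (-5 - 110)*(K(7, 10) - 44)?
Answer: 0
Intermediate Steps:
K(U, A) = 17/2 (K(U, A) = -½ + (3*3 + 0) = -½ + (9 + 0) = -½ + 9 = 17/2)
M = 8165/2 (M = (-5 - 110)*(17/2 - 44) = -115*(-71/2) = 8165/2 ≈ 4082.5)
C(19, 0)*(M + 380) = 0*(8165/2 + 380) = 0*(8925/2) = 0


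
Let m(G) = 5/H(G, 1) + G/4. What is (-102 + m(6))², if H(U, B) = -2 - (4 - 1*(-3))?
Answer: 3308761/324 ≈ 10212.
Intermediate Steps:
H(U, B) = -9 (H(U, B) = -2 - (4 + 3) = -2 - 1*7 = -2 - 7 = -9)
m(G) = -5/9 + G/4 (m(G) = 5/(-9) + G/4 = 5*(-⅑) + G*(¼) = -5/9 + G/4)
(-102 + m(6))² = (-102 + (-5/9 + (¼)*6))² = (-102 + (-5/9 + 3/2))² = (-102 + 17/18)² = (-1819/18)² = 3308761/324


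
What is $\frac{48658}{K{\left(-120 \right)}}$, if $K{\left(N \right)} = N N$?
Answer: $\frac{24329}{7200} \approx 3.379$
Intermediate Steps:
$K{\left(N \right)} = N^{2}$
$\frac{48658}{K{\left(-120 \right)}} = \frac{48658}{\left(-120\right)^{2}} = \frac{48658}{14400} = 48658 \cdot \frac{1}{14400} = \frac{24329}{7200}$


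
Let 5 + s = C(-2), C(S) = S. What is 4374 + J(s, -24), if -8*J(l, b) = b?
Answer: 4377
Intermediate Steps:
s = -7 (s = -5 - 2 = -7)
J(l, b) = -b/8
4374 + J(s, -24) = 4374 - 1/8*(-24) = 4374 + 3 = 4377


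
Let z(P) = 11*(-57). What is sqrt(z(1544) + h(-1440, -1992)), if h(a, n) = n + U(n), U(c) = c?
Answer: I*sqrt(4611) ≈ 67.904*I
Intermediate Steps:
z(P) = -627
h(a, n) = 2*n (h(a, n) = n + n = 2*n)
sqrt(z(1544) + h(-1440, -1992)) = sqrt(-627 + 2*(-1992)) = sqrt(-627 - 3984) = sqrt(-4611) = I*sqrt(4611)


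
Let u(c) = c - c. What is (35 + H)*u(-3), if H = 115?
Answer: 0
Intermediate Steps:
u(c) = 0
(35 + H)*u(-3) = (35 + 115)*0 = 150*0 = 0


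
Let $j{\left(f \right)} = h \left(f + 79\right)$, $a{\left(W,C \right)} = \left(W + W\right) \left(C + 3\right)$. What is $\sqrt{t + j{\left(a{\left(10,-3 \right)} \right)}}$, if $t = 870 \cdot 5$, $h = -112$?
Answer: $i \sqrt{4498} \approx 67.067 i$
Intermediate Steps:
$a{\left(W,C \right)} = 2 W \left(3 + C\right)$
$j{\left(f \right)} = -8848 - 112 f$ ($j{\left(f \right)} = - 112 \left(f + 79\right) = - 112 \left(79 + f\right) = -8848 - 112 f$)
$t = 4350$
$\sqrt{t + j{\left(a{\left(10,-3 \right)} \right)}} = \sqrt{4350 - \left(8848 + 112 \cdot 2 \cdot 10 \left(3 - 3\right)\right)} = \sqrt{4350 - \left(8848 + 112 \cdot 2 \cdot 10 \cdot 0\right)} = \sqrt{4350 - 8848} = \sqrt{-4498} = i \sqrt{4498}$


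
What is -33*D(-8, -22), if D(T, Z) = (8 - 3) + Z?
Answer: 561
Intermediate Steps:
D(T, Z) = 5 + Z
-33*D(-8, -22) = -33*(5 - 22) = -33*(-17) = 561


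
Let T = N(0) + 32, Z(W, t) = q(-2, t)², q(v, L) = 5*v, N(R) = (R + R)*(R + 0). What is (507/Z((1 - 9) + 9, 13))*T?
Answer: 4056/25 ≈ 162.24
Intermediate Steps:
N(R) = 2*R² (N(R) = (2*R)*R = 2*R²)
Z(W, t) = 100 (Z(W, t) = (5*(-2))² = (-10)² = 100)
T = 32 (T = 2*0² + 32 = 2*0 + 32 = 0 + 32 = 32)
(507/Z((1 - 9) + 9, 13))*T = (507/100)*32 = 4056/25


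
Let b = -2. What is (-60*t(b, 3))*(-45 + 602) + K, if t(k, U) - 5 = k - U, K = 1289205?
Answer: 1289205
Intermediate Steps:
t(k, U) = 5 + k - U (t(k, U) = 5 + (k - U) = 5 + k - U)
(-60*t(b, 3))*(-45 + 602) + K = (-60*(5 - 2 - 1*3))*(-45 + 602) + 1289205 = -60*(5 - 2 - 3)*557 + 1289205 = -60*0*557 + 1289205 = 0*557 + 1289205 = 0 + 1289205 = 1289205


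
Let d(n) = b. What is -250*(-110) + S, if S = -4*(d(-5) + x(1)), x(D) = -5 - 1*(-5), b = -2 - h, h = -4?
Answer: 27492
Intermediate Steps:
b = 2 (b = -2 - 1*(-4) = -2 + 4 = 2)
x(D) = 0 (x(D) = -5 + 5 = 0)
d(n) = 2
S = -8 (S = -4*(2 + 0) = -4*2 = -8)
-250*(-110) + S = -250*(-110) - 8 = 27500 - 8 = 27492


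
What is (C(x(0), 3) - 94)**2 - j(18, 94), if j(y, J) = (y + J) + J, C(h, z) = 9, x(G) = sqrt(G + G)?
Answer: 7019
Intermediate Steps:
x(G) = sqrt(2)*sqrt(G) (x(G) = sqrt(2*G) = sqrt(2)*sqrt(G))
j(y, J) = y + 2*J (j(y, J) = (J + y) + J = y + 2*J)
(C(x(0), 3) - 94)**2 - j(18, 94) = (9 - 94)**2 - (18 + 2*94) = (-85)**2 - (18 + 188) = 7225 - 1*206 = 7225 - 206 = 7019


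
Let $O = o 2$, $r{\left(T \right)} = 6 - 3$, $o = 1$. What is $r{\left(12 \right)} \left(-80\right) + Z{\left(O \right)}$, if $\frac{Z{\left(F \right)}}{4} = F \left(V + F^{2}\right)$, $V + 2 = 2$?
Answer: $-208$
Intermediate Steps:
$V = 0$ ($V = -2 + 2 = 0$)
$r{\left(T \right)} = 3$
$O = 2$ ($O = 1 \cdot 2 = 2$)
$Z{\left(F \right)} = 4 F^{3}$ ($Z{\left(F \right)} = 4 F \left(0 + F^{2}\right) = 4 F F^{2} = 4 F^{3}$)
$r{\left(12 \right)} \left(-80\right) + Z{\left(O \right)} = 3 \left(-80\right) + 4 \cdot 2^{3} = -240 + 4 \cdot 8 = -240 + 32 = -208$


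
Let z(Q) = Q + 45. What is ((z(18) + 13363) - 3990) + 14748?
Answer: 24184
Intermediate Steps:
z(Q) = 45 + Q
((z(18) + 13363) - 3990) + 14748 = (((45 + 18) + 13363) - 3990) + 14748 = ((63 + 13363) - 3990) + 14748 = (13426 - 3990) + 14748 = 9436 + 14748 = 24184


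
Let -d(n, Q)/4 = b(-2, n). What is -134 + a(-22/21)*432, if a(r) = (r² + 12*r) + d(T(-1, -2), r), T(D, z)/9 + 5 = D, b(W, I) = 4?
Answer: -588134/49 ≈ -12003.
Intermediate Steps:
T(D, z) = -45 + 9*D
d(n, Q) = -16 (d(n, Q) = -4*4 = -16)
a(r) = -16 + r² + 12*r (a(r) = (r² + 12*r) - 16 = -16 + r² + 12*r)
-134 + a(-22/21)*432 = -134 + (-16 + (-22/21)² + 12*(-22/21))*432 = -134 + (-16 + 484/441 - 88/7)*432 = -134 - 12116/441*432 = -134 - 581568/49 = -588134/49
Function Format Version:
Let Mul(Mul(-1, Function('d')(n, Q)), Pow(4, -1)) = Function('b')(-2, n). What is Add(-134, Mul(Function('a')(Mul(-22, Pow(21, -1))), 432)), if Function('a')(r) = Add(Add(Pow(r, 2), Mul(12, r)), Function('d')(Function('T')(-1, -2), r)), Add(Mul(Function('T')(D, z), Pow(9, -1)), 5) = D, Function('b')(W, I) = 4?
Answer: Rational(-588134, 49) ≈ -12003.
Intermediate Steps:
Function('T')(D, z) = Add(-45, Mul(9, D))
Function('d')(n, Q) = -16 (Function('d')(n, Q) = Mul(-4, 4) = -16)
Function('a')(r) = Add(-16, Pow(r, 2), Mul(12, r)) (Function('a')(r) = Add(Add(Pow(r, 2), Mul(12, r)), -16) = Add(-16, Pow(r, 2), Mul(12, r)))
Add(-134, Mul(Function('a')(Mul(-22, Pow(21, -1))), 432)) = Add(-134, Mul(Add(-16, Pow(Mul(-22, Pow(21, -1)), 2), Mul(12, Mul(-22, Pow(21, -1)))), 432)) = Add(-134, Mul(Add(-16, Pow(Mul(-22, Rational(1, 21)), 2), Mul(12, Mul(-22, Rational(1, 21)))), 432)) = Add(-134, Mul(Add(-16, Pow(Rational(-22, 21), 2), Mul(12, Rational(-22, 21))), 432)) = Add(-134, Mul(Add(-16, Rational(484, 441), Rational(-88, 7)), 432)) = Add(-134, Mul(Rational(-12116, 441), 432)) = Add(-134, Rational(-581568, 49)) = Rational(-588134, 49)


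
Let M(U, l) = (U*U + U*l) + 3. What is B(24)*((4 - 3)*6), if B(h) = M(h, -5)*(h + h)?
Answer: 132192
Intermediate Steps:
M(U, l) = 3 + U² + U*l (M(U, l) = (U² + U*l) + 3 = 3 + U² + U*l)
B(h) = 2*h*(3 + h² - 5*h) (B(h) = (3 + h² + h*(-5))*(h + h) = (3 + h² - 5*h)*(2*h) = 2*h*(3 + h² - 5*h))
B(24)*((4 - 3)*6) = (2*24*(3 + 24² - 5*24))*((4 - 3)*6) = (2*24*(3 + 576 - 120))*(1*6) = (2*24*459)*6 = 22032*6 = 132192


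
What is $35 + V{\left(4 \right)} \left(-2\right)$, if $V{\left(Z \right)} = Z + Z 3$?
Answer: $3$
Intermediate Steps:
$V{\left(Z \right)} = 4 Z$ ($V{\left(Z \right)} = Z + 3 Z = 4 Z$)
$35 + V{\left(4 \right)} \left(-2\right) = 35 + 4 \cdot 4 \left(-2\right) = 35 + 16 \left(-2\right) = 35 - 32 = 3$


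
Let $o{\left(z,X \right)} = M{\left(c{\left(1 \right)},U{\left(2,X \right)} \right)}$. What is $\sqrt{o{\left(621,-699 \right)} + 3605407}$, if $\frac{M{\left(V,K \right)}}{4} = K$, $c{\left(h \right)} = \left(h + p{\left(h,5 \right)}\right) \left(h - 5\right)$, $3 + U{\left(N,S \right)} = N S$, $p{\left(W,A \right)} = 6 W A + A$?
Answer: $\sqrt{3599803} \approx 1897.3$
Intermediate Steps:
$p{\left(W,A \right)} = A + 6 A W$ ($p{\left(W,A \right)} = 6 A W + A = A + 6 A W$)
$U{\left(N,S \right)} = -3 + N S$
$c{\left(h \right)} = \left(-5 + h\right) \left(5 + 31 h\right)$ ($c{\left(h \right)} = \left(h + 5 \left(1 + 6 h\right)\right) \left(h - 5\right) = \left(h + \left(5 + 30 h\right)\right) \left(-5 + h\right) = \left(5 + 31 h\right) \left(-5 + h\right) = \left(-5 + h\right) \left(5 + 31 h\right)$)
$M{\left(V,K \right)} = 4 K$
$o{\left(z,X \right)} = -12 + 8 X$ ($o{\left(z,X \right)} = 4 \left(-3 + 2 X\right) = -12 + 8 X$)
$\sqrt{o{\left(621,-699 \right)} + 3605407} = \sqrt{\left(-12 + 8 \left(-699\right)\right) + 3605407} = \sqrt{\left(-12 - 5592\right) + 3605407} = \sqrt{-5604 + 3605407} = \sqrt{3599803}$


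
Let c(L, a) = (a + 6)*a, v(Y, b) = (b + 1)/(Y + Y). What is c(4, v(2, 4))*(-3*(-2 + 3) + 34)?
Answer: 4495/16 ≈ 280.94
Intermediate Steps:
v(Y, b) = (1 + b)/(2*Y) (v(Y, b) = (1 + b)/((2*Y)) = (1 + b)*(1/(2*Y)) = (1 + b)/(2*Y))
c(L, a) = a*(6 + a) (c(L, a) = (6 + a)*a = a*(6 + a))
c(4, v(2, 4))*(-3*(-2 + 3) + 34) = (((½)*(1 + 4)/2)*(6 + (½)*(1 + 4)/2))*(-3*(-2 + 3) + 34) = (((½)*(½)*5)*(6 + (½)*(½)*5))*(-3*1 + 34) = (5*(6 + 5/4)/4)*(-3 + 34) = ((5/4)*(29/4))*31 = (145/16)*31 = 4495/16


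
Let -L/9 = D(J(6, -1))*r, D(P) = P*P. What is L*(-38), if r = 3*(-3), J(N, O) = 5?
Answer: -76950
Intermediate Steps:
D(P) = P²
r = -9
L = 2025 (L = -9*5²*(-9) = -225*(-9) = -9*(-225) = 2025)
L*(-38) = 2025*(-38) = -76950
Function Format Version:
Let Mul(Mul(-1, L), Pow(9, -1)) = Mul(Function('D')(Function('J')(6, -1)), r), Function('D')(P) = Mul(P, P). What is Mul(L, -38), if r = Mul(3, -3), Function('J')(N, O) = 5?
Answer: -76950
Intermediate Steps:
Function('D')(P) = Pow(P, 2)
r = -9
L = 2025 (L = Mul(-9, Mul(Pow(5, 2), -9)) = Mul(-9, Mul(25, -9)) = Mul(-9, -225) = 2025)
Mul(L, -38) = Mul(2025, -38) = -76950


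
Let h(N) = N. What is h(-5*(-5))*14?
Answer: 350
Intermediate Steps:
h(-5*(-5))*14 = -5*(-5)*14 = 25*14 = 350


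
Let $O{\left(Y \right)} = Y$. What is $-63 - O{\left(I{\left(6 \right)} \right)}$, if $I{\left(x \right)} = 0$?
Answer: $-63$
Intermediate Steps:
$-63 - O{\left(I{\left(6 \right)} \right)} = -63 - 0 = -63 + 0 = -63$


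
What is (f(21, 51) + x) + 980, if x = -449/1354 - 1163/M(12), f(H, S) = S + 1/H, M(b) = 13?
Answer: 347927185/369642 ≈ 941.25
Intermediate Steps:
x = -1580539/17602 (x = -449/1354 - 1163/13 = -1580539/17602 ≈ -89.793)
(f(21, 51) + x) + 980 = ((51 + 1/21) - 1580539/17602) + 980 = (1072/21 - 1580539/17602) + 980 = -14321975/369642 + 980 = 347927185/369642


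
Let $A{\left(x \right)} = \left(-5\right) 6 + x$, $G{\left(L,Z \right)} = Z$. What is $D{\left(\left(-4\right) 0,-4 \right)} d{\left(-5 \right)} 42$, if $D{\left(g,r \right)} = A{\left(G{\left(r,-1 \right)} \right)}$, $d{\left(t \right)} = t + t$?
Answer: $13020$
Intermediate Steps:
$A{\left(x \right)} = -30 + x$
$d{\left(t \right)} = 2 t$
$D{\left(g,r \right)} = -31$ ($D{\left(g,r \right)} = -30 - 1 = -31$)
$D{\left(\left(-4\right) 0,-4 \right)} d{\left(-5 \right)} 42 = - 31 \cdot 2 \left(-5\right) 42 = \left(-31\right) \left(-10\right) 42 = 310 \cdot 42 = 13020$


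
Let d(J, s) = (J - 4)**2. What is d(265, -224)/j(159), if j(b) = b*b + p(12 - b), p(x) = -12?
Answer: 22707/8423 ≈ 2.6958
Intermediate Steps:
d(J, s) = (-4 + J)**2
j(b) = -12 + b**2 (j(b) = b*b - 12 = b**2 - 12 = -12 + b**2)
d(265, -224)/j(159) = (-4 + 265)**2/(-12 + 159**2) = 261**2/(-12 + 25281) = 68121/25269 = 68121*(1/25269) = 22707/8423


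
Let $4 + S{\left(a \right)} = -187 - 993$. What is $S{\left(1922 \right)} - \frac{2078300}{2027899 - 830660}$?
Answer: $- \frac{1419609276}{1197239} \approx -1185.7$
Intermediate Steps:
$S{\left(a \right)} = -1184$ ($S{\left(a \right)} = -4 - 1180 = -1184$)
$S{\left(1922 \right)} - \frac{2078300}{2027899 - 830660} = -1184 - \frac{2078300}{2027899 - 830660} = -1184 - \frac{2078300}{1197239} = - \frac{1419609276}{1197239}$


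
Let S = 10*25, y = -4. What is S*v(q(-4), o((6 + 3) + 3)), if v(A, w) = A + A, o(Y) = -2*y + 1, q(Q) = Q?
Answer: -2000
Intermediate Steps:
S = 250
o(Y) = 9 (o(Y) = -2*(-4) + 1 = 8 + 1 = 9)
v(A, w) = 2*A
S*v(q(-4), o((6 + 3) + 3)) = 250*(2*(-4)) = 250*(-8) = -2000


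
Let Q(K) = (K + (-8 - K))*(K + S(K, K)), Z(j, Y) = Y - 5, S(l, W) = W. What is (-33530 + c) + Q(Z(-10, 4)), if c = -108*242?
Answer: -59650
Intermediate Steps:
Z(j, Y) = -5 + Y
c = -26136
Q(K) = -16*K (Q(K) = (K + (-8 - K))*(K + K) = -16*K)
(-33530 + c) + Q(Z(-10, 4)) = (-33530 - 26136) - 16*(-5 + 4) = -59666 - 16*(-1) = -59666 + 16 = -59650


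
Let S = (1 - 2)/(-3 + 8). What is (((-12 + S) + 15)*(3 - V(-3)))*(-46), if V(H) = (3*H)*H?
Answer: 15456/5 ≈ 3091.2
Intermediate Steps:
V(H) = 3*H**2
S = -1/5 ≈ -0.20000
(((-12 + S) + 15)*(3 - V(-3)))*(-46) = (((-12 - 1/5) + 15)*(3 - 3*(-3)**2))*(-46) = ((-61/5 + 15)*(3 - 3*9))*(-46) = (14*(3 - 1*27)/5)*(-46) = (14*(3 - 27)/5)*(-46) = ((14/5)*(-24))*(-46) = -336/5*(-46) = 15456/5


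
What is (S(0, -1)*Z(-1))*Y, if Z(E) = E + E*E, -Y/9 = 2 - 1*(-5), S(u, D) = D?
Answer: 0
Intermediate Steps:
Y = -63 (Y = -9*(2 - 1*(-5)) = -9*(2 + 5) = -9*7 = -63)
Z(E) = E + E**2
(S(0, -1)*Z(-1))*Y = -(-1)*(1 - 1)*(-63) = -(-1)*0*(-63) = -1*0*(-63) = 0*(-63) = 0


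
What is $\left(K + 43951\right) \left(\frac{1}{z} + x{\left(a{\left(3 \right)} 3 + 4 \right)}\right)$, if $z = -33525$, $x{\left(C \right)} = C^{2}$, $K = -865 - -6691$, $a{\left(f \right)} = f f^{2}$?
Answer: $\frac{12056891558348}{33525} \approx 3.5964 \cdot 10^{8}$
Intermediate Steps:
$a{\left(f \right)} = f^{3}$
$K = 5826$ ($K = -865 + 6691 = 5826$)
$\left(K + 43951\right) \left(\frac{1}{z} + x{\left(a{\left(3 \right)} 3 + 4 \right)}\right) = \left(5826 + 43951\right) \left(\frac{1}{-33525} + \left(3^{3} \cdot 3 + 4\right)^{2}\right) = 49777 \left(- \frac{1}{33525} + \left(27 \cdot 3 + 4\right)^{2}\right) = 49777 \left(- \frac{1}{33525} + \left(81 + 4\right)^{2}\right) = 49777 \left(- \frac{1}{33525} + 85^{2}\right) = 49777 \left(- \frac{1}{33525} + 7225\right) = 49777 \cdot \frac{242218124}{33525} = \frac{12056891558348}{33525}$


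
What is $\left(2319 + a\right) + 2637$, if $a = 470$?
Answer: $5426$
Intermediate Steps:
$\left(2319 + a\right) + 2637 = \left(2319 + 470\right) + 2637 = 2789 + 2637 = 5426$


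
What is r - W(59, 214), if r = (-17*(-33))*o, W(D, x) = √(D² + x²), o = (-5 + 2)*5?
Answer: -8415 - √49277 ≈ -8637.0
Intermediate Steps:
o = -15 (o = -3*5 = -15)
r = -8415 (r = -17*(-33)*(-15) = 561*(-15) = -8415)
r - W(59, 214) = -8415 - √(59² + 214²) = -8415 - √(3481 + 45796) = -8415 - √49277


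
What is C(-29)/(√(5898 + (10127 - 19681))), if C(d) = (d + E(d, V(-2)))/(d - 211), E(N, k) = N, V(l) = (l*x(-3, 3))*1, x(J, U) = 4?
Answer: -29*I*√914/219360 ≈ -0.0039968*I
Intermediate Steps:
V(l) = 4*l (V(l) = (l*4)*1 = (4*l)*1 = 4*l)
C(d) = 2*d/(-211 + d) (C(d) = (d + d)/(d - 211) = (2*d)/(-211 + d) = 2*d/(-211 + d))
C(-29)/(√(5898 + (10127 - 19681))) = (2*(-29)/(-211 - 29))/(√(5898 + (10127 - 19681))) = (2*(-29)/(-240))/(√(5898 - 9554)) = (2*(-29)*(-1/240))/(√(-3656)) = 29/(120*((2*I*√914))) = 29*(-I*√914/1828)/120 = -29*I*√914/219360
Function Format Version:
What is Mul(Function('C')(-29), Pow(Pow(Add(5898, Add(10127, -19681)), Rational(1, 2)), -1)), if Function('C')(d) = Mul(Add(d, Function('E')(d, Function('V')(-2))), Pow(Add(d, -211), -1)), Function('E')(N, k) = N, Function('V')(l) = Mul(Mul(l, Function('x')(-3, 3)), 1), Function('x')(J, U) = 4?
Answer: Mul(Rational(-29, 219360), I, Pow(914, Rational(1, 2))) ≈ Mul(-0.0039968, I)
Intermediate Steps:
Function('V')(l) = Mul(4, l) (Function('V')(l) = Mul(Mul(l, 4), 1) = Mul(Mul(4, l), 1) = Mul(4, l))
Function('C')(d) = Mul(2, d, Pow(Add(-211, d), -1)) (Function('C')(d) = Mul(Add(d, d), Pow(Add(d, -211), -1)) = Mul(Mul(2, d), Pow(Add(-211, d), -1)) = Mul(2, d, Pow(Add(-211, d), -1)))
Mul(Function('C')(-29), Pow(Pow(Add(5898, Add(10127, -19681)), Rational(1, 2)), -1)) = Mul(Mul(2, -29, Pow(Add(-211, -29), -1)), Pow(Pow(Add(5898, Add(10127, -19681)), Rational(1, 2)), -1)) = Mul(Mul(2, -29, Pow(-240, -1)), Pow(Pow(Add(5898, -9554), Rational(1, 2)), -1)) = Mul(Mul(2, -29, Rational(-1, 240)), Pow(Pow(-3656, Rational(1, 2)), -1)) = Mul(Rational(29, 120), Pow(Mul(2, I, Pow(914, Rational(1, 2))), -1)) = Mul(Rational(29, 120), Mul(Rational(-1, 1828), I, Pow(914, Rational(1, 2)))) = Mul(Rational(-29, 219360), I, Pow(914, Rational(1, 2)))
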